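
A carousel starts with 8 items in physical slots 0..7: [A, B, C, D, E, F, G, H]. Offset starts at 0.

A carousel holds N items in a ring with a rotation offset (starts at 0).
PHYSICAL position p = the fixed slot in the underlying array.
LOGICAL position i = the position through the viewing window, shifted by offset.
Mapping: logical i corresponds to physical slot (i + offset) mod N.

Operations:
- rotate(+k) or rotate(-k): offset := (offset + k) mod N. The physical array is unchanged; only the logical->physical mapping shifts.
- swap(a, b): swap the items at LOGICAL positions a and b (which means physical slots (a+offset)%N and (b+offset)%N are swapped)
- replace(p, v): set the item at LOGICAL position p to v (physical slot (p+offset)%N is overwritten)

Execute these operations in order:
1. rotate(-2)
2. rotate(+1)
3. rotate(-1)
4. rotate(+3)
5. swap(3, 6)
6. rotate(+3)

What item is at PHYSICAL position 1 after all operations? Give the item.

Answer: B

Derivation:
After op 1 (rotate(-2)): offset=6, physical=[A,B,C,D,E,F,G,H], logical=[G,H,A,B,C,D,E,F]
After op 2 (rotate(+1)): offset=7, physical=[A,B,C,D,E,F,G,H], logical=[H,A,B,C,D,E,F,G]
After op 3 (rotate(-1)): offset=6, physical=[A,B,C,D,E,F,G,H], logical=[G,H,A,B,C,D,E,F]
After op 4 (rotate(+3)): offset=1, physical=[A,B,C,D,E,F,G,H], logical=[B,C,D,E,F,G,H,A]
After op 5 (swap(3, 6)): offset=1, physical=[A,B,C,D,H,F,G,E], logical=[B,C,D,H,F,G,E,A]
After op 6 (rotate(+3)): offset=4, physical=[A,B,C,D,H,F,G,E], logical=[H,F,G,E,A,B,C,D]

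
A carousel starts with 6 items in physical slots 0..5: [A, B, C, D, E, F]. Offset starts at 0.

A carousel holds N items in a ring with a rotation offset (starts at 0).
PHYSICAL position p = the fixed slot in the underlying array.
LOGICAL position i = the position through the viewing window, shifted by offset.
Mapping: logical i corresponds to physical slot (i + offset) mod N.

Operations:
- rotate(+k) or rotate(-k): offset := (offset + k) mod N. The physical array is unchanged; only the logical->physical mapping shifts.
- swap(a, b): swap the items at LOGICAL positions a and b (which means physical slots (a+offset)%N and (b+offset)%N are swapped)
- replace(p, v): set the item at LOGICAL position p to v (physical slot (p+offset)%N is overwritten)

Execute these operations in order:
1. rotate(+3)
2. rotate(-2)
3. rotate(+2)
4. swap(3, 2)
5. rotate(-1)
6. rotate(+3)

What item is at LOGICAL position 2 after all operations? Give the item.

Answer: B

Derivation:
After op 1 (rotate(+3)): offset=3, physical=[A,B,C,D,E,F], logical=[D,E,F,A,B,C]
After op 2 (rotate(-2)): offset=1, physical=[A,B,C,D,E,F], logical=[B,C,D,E,F,A]
After op 3 (rotate(+2)): offset=3, physical=[A,B,C,D,E,F], logical=[D,E,F,A,B,C]
After op 4 (swap(3, 2)): offset=3, physical=[F,B,C,D,E,A], logical=[D,E,A,F,B,C]
After op 5 (rotate(-1)): offset=2, physical=[F,B,C,D,E,A], logical=[C,D,E,A,F,B]
After op 6 (rotate(+3)): offset=5, physical=[F,B,C,D,E,A], logical=[A,F,B,C,D,E]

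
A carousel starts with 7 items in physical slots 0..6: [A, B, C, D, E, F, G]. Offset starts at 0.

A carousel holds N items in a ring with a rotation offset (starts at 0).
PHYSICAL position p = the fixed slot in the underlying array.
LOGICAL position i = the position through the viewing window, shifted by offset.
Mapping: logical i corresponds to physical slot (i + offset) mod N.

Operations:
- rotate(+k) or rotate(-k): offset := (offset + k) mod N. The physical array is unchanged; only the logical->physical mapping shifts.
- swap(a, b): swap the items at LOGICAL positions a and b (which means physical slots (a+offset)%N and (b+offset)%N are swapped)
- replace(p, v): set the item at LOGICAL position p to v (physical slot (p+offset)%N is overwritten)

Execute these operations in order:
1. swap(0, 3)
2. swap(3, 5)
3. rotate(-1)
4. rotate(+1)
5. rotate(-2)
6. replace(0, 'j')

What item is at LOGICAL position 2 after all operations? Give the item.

After op 1 (swap(0, 3)): offset=0, physical=[D,B,C,A,E,F,G], logical=[D,B,C,A,E,F,G]
After op 2 (swap(3, 5)): offset=0, physical=[D,B,C,F,E,A,G], logical=[D,B,C,F,E,A,G]
After op 3 (rotate(-1)): offset=6, physical=[D,B,C,F,E,A,G], logical=[G,D,B,C,F,E,A]
After op 4 (rotate(+1)): offset=0, physical=[D,B,C,F,E,A,G], logical=[D,B,C,F,E,A,G]
After op 5 (rotate(-2)): offset=5, physical=[D,B,C,F,E,A,G], logical=[A,G,D,B,C,F,E]
After op 6 (replace(0, 'j')): offset=5, physical=[D,B,C,F,E,j,G], logical=[j,G,D,B,C,F,E]

Answer: D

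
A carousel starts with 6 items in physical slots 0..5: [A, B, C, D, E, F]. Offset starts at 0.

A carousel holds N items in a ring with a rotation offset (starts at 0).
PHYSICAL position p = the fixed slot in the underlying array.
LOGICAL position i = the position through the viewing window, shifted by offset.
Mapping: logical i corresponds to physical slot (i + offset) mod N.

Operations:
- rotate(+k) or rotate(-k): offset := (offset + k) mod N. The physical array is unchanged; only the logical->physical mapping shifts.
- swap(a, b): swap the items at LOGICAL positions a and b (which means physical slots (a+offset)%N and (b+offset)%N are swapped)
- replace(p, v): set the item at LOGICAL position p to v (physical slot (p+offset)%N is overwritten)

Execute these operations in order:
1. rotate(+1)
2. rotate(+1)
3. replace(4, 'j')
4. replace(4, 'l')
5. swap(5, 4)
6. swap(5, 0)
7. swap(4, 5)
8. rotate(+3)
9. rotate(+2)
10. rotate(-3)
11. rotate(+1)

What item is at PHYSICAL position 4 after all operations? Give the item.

Answer: E

Derivation:
After op 1 (rotate(+1)): offset=1, physical=[A,B,C,D,E,F], logical=[B,C,D,E,F,A]
After op 2 (rotate(+1)): offset=2, physical=[A,B,C,D,E,F], logical=[C,D,E,F,A,B]
After op 3 (replace(4, 'j')): offset=2, physical=[j,B,C,D,E,F], logical=[C,D,E,F,j,B]
After op 4 (replace(4, 'l')): offset=2, physical=[l,B,C,D,E,F], logical=[C,D,E,F,l,B]
After op 5 (swap(5, 4)): offset=2, physical=[B,l,C,D,E,F], logical=[C,D,E,F,B,l]
After op 6 (swap(5, 0)): offset=2, physical=[B,C,l,D,E,F], logical=[l,D,E,F,B,C]
After op 7 (swap(4, 5)): offset=2, physical=[C,B,l,D,E,F], logical=[l,D,E,F,C,B]
After op 8 (rotate(+3)): offset=5, physical=[C,B,l,D,E,F], logical=[F,C,B,l,D,E]
After op 9 (rotate(+2)): offset=1, physical=[C,B,l,D,E,F], logical=[B,l,D,E,F,C]
After op 10 (rotate(-3)): offset=4, physical=[C,B,l,D,E,F], logical=[E,F,C,B,l,D]
After op 11 (rotate(+1)): offset=5, physical=[C,B,l,D,E,F], logical=[F,C,B,l,D,E]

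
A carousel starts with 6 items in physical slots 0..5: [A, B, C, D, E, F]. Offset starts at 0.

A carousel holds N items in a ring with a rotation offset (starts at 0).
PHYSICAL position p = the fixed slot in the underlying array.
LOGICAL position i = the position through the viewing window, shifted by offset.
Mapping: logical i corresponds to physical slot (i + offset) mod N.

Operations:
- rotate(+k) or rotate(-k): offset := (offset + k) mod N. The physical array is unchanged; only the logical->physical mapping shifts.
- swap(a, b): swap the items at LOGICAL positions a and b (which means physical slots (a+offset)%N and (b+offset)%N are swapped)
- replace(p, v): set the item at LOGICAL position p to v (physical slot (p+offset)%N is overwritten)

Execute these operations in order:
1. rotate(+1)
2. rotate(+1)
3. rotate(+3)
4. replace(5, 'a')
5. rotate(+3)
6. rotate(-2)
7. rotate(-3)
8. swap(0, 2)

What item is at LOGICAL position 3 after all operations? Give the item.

Answer: A

Derivation:
After op 1 (rotate(+1)): offset=1, physical=[A,B,C,D,E,F], logical=[B,C,D,E,F,A]
After op 2 (rotate(+1)): offset=2, physical=[A,B,C,D,E,F], logical=[C,D,E,F,A,B]
After op 3 (rotate(+3)): offset=5, physical=[A,B,C,D,E,F], logical=[F,A,B,C,D,E]
After op 4 (replace(5, 'a')): offset=5, physical=[A,B,C,D,a,F], logical=[F,A,B,C,D,a]
After op 5 (rotate(+3)): offset=2, physical=[A,B,C,D,a,F], logical=[C,D,a,F,A,B]
After op 6 (rotate(-2)): offset=0, physical=[A,B,C,D,a,F], logical=[A,B,C,D,a,F]
After op 7 (rotate(-3)): offset=3, physical=[A,B,C,D,a,F], logical=[D,a,F,A,B,C]
After op 8 (swap(0, 2)): offset=3, physical=[A,B,C,F,a,D], logical=[F,a,D,A,B,C]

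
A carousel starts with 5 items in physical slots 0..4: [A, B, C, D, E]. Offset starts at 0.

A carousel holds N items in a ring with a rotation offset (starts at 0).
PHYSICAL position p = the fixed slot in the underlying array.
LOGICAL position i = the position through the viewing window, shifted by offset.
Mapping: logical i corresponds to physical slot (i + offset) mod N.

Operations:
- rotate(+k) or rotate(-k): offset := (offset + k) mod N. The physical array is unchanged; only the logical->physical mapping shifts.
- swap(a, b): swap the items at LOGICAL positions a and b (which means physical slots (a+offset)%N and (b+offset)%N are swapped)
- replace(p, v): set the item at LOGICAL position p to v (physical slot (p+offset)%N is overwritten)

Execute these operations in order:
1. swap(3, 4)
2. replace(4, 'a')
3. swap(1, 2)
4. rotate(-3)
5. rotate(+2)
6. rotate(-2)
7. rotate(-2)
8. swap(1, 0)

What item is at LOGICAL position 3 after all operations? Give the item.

After op 1 (swap(3, 4)): offset=0, physical=[A,B,C,E,D], logical=[A,B,C,E,D]
After op 2 (replace(4, 'a')): offset=0, physical=[A,B,C,E,a], logical=[A,B,C,E,a]
After op 3 (swap(1, 2)): offset=0, physical=[A,C,B,E,a], logical=[A,C,B,E,a]
After op 4 (rotate(-3)): offset=2, physical=[A,C,B,E,a], logical=[B,E,a,A,C]
After op 5 (rotate(+2)): offset=4, physical=[A,C,B,E,a], logical=[a,A,C,B,E]
After op 6 (rotate(-2)): offset=2, physical=[A,C,B,E,a], logical=[B,E,a,A,C]
After op 7 (rotate(-2)): offset=0, physical=[A,C,B,E,a], logical=[A,C,B,E,a]
After op 8 (swap(1, 0)): offset=0, physical=[C,A,B,E,a], logical=[C,A,B,E,a]

Answer: E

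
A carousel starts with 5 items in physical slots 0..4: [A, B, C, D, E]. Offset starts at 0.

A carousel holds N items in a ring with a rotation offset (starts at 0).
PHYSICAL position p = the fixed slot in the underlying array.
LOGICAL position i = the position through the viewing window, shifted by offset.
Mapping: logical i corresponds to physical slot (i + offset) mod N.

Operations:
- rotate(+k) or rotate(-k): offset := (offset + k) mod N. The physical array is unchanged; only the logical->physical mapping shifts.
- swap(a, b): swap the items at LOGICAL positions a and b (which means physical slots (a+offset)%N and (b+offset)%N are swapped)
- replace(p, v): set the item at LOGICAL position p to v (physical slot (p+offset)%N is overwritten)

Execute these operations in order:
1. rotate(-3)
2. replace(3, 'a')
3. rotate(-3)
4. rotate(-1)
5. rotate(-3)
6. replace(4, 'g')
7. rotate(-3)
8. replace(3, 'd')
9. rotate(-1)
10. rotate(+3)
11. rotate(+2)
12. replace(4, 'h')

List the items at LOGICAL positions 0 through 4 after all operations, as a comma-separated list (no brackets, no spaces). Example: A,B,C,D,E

After op 1 (rotate(-3)): offset=2, physical=[A,B,C,D,E], logical=[C,D,E,A,B]
After op 2 (replace(3, 'a')): offset=2, physical=[a,B,C,D,E], logical=[C,D,E,a,B]
After op 3 (rotate(-3)): offset=4, physical=[a,B,C,D,E], logical=[E,a,B,C,D]
After op 4 (rotate(-1)): offset=3, physical=[a,B,C,D,E], logical=[D,E,a,B,C]
After op 5 (rotate(-3)): offset=0, physical=[a,B,C,D,E], logical=[a,B,C,D,E]
After op 6 (replace(4, 'g')): offset=0, physical=[a,B,C,D,g], logical=[a,B,C,D,g]
After op 7 (rotate(-3)): offset=2, physical=[a,B,C,D,g], logical=[C,D,g,a,B]
After op 8 (replace(3, 'd')): offset=2, physical=[d,B,C,D,g], logical=[C,D,g,d,B]
After op 9 (rotate(-1)): offset=1, physical=[d,B,C,D,g], logical=[B,C,D,g,d]
After op 10 (rotate(+3)): offset=4, physical=[d,B,C,D,g], logical=[g,d,B,C,D]
After op 11 (rotate(+2)): offset=1, physical=[d,B,C,D,g], logical=[B,C,D,g,d]
After op 12 (replace(4, 'h')): offset=1, physical=[h,B,C,D,g], logical=[B,C,D,g,h]

Answer: B,C,D,g,h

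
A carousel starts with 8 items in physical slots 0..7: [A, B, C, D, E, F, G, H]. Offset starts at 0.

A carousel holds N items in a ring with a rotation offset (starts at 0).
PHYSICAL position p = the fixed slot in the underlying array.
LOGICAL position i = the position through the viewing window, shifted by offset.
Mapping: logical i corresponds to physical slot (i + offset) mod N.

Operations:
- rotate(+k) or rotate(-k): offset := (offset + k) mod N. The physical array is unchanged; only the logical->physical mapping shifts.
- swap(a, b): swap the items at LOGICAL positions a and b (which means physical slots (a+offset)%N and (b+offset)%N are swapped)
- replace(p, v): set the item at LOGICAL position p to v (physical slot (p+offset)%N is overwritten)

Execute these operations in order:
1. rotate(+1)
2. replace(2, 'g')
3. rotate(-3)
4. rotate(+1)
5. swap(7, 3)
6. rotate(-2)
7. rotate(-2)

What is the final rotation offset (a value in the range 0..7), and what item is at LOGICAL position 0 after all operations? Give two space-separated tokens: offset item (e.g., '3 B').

Answer: 3 g

Derivation:
After op 1 (rotate(+1)): offset=1, physical=[A,B,C,D,E,F,G,H], logical=[B,C,D,E,F,G,H,A]
After op 2 (replace(2, 'g')): offset=1, physical=[A,B,C,g,E,F,G,H], logical=[B,C,g,E,F,G,H,A]
After op 3 (rotate(-3)): offset=6, physical=[A,B,C,g,E,F,G,H], logical=[G,H,A,B,C,g,E,F]
After op 4 (rotate(+1)): offset=7, physical=[A,B,C,g,E,F,G,H], logical=[H,A,B,C,g,E,F,G]
After op 5 (swap(7, 3)): offset=7, physical=[A,B,G,g,E,F,C,H], logical=[H,A,B,G,g,E,F,C]
After op 6 (rotate(-2)): offset=5, physical=[A,B,G,g,E,F,C,H], logical=[F,C,H,A,B,G,g,E]
After op 7 (rotate(-2)): offset=3, physical=[A,B,G,g,E,F,C,H], logical=[g,E,F,C,H,A,B,G]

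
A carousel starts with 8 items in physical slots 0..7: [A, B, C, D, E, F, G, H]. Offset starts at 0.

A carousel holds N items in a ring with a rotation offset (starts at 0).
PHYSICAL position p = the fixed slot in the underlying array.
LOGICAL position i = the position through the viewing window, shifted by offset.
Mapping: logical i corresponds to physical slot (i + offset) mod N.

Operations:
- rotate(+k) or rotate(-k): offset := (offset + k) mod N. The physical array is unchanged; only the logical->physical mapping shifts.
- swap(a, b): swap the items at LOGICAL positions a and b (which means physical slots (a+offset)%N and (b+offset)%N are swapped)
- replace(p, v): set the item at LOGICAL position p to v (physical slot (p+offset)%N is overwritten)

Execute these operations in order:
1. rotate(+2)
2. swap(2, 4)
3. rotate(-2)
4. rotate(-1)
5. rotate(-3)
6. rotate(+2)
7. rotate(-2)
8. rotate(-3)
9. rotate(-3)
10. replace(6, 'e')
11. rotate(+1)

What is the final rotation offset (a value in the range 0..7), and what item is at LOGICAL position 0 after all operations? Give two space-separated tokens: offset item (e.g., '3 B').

Answer: 7 H

Derivation:
After op 1 (rotate(+2)): offset=2, physical=[A,B,C,D,E,F,G,H], logical=[C,D,E,F,G,H,A,B]
After op 2 (swap(2, 4)): offset=2, physical=[A,B,C,D,G,F,E,H], logical=[C,D,G,F,E,H,A,B]
After op 3 (rotate(-2)): offset=0, physical=[A,B,C,D,G,F,E,H], logical=[A,B,C,D,G,F,E,H]
After op 4 (rotate(-1)): offset=7, physical=[A,B,C,D,G,F,E,H], logical=[H,A,B,C,D,G,F,E]
After op 5 (rotate(-3)): offset=4, physical=[A,B,C,D,G,F,E,H], logical=[G,F,E,H,A,B,C,D]
After op 6 (rotate(+2)): offset=6, physical=[A,B,C,D,G,F,E,H], logical=[E,H,A,B,C,D,G,F]
After op 7 (rotate(-2)): offset=4, physical=[A,B,C,D,G,F,E,H], logical=[G,F,E,H,A,B,C,D]
After op 8 (rotate(-3)): offset=1, physical=[A,B,C,D,G,F,E,H], logical=[B,C,D,G,F,E,H,A]
After op 9 (rotate(-3)): offset=6, physical=[A,B,C,D,G,F,E,H], logical=[E,H,A,B,C,D,G,F]
After op 10 (replace(6, 'e')): offset=6, physical=[A,B,C,D,e,F,E,H], logical=[E,H,A,B,C,D,e,F]
After op 11 (rotate(+1)): offset=7, physical=[A,B,C,D,e,F,E,H], logical=[H,A,B,C,D,e,F,E]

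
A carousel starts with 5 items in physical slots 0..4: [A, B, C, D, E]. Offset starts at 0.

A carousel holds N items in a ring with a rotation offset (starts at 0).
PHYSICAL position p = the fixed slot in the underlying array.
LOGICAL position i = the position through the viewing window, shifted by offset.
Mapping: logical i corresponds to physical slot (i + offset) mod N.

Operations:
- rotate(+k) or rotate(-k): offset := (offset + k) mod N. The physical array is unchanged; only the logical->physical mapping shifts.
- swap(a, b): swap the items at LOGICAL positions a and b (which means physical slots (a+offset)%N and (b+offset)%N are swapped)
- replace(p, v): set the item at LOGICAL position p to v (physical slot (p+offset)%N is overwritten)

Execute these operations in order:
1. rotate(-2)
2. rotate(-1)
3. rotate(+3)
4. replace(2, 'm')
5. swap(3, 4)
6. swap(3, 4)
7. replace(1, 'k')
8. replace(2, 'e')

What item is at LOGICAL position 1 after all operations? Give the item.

After op 1 (rotate(-2)): offset=3, physical=[A,B,C,D,E], logical=[D,E,A,B,C]
After op 2 (rotate(-1)): offset=2, physical=[A,B,C,D,E], logical=[C,D,E,A,B]
After op 3 (rotate(+3)): offset=0, physical=[A,B,C,D,E], logical=[A,B,C,D,E]
After op 4 (replace(2, 'm')): offset=0, physical=[A,B,m,D,E], logical=[A,B,m,D,E]
After op 5 (swap(3, 4)): offset=0, physical=[A,B,m,E,D], logical=[A,B,m,E,D]
After op 6 (swap(3, 4)): offset=0, physical=[A,B,m,D,E], logical=[A,B,m,D,E]
After op 7 (replace(1, 'k')): offset=0, physical=[A,k,m,D,E], logical=[A,k,m,D,E]
After op 8 (replace(2, 'e')): offset=0, physical=[A,k,e,D,E], logical=[A,k,e,D,E]

Answer: k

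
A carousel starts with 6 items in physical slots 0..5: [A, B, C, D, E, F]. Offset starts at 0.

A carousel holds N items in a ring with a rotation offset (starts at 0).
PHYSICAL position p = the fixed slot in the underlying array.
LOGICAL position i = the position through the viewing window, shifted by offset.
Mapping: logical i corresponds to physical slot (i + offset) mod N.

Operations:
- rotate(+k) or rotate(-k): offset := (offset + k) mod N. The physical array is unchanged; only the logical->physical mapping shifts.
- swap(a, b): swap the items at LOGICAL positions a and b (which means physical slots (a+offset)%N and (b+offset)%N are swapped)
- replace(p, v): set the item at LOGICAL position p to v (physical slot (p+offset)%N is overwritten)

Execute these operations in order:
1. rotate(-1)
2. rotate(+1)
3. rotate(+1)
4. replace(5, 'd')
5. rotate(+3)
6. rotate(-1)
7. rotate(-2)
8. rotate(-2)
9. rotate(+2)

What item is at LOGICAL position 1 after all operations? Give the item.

After op 1 (rotate(-1)): offset=5, physical=[A,B,C,D,E,F], logical=[F,A,B,C,D,E]
After op 2 (rotate(+1)): offset=0, physical=[A,B,C,D,E,F], logical=[A,B,C,D,E,F]
After op 3 (rotate(+1)): offset=1, physical=[A,B,C,D,E,F], logical=[B,C,D,E,F,A]
After op 4 (replace(5, 'd')): offset=1, physical=[d,B,C,D,E,F], logical=[B,C,D,E,F,d]
After op 5 (rotate(+3)): offset=4, physical=[d,B,C,D,E,F], logical=[E,F,d,B,C,D]
After op 6 (rotate(-1)): offset=3, physical=[d,B,C,D,E,F], logical=[D,E,F,d,B,C]
After op 7 (rotate(-2)): offset=1, physical=[d,B,C,D,E,F], logical=[B,C,D,E,F,d]
After op 8 (rotate(-2)): offset=5, physical=[d,B,C,D,E,F], logical=[F,d,B,C,D,E]
After op 9 (rotate(+2)): offset=1, physical=[d,B,C,D,E,F], logical=[B,C,D,E,F,d]

Answer: C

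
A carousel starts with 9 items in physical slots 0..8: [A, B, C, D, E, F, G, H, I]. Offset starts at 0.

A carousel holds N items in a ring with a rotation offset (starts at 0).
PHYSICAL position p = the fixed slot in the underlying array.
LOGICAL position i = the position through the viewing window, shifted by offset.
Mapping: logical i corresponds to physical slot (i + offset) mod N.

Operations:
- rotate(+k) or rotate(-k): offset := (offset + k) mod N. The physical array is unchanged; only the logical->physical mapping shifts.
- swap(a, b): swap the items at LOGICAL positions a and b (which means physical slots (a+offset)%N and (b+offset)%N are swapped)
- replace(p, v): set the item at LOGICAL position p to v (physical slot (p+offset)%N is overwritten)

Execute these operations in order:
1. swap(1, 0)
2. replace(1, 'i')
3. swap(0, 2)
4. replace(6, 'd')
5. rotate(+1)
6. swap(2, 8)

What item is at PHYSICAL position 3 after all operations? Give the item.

After op 1 (swap(1, 0)): offset=0, physical=[B,A,C,D,E,F,G,H,I], logical=[B,A,C,D,E,F,G,H,I]
After op 2 (replace(1, 'i')): offset=0, physical=[B,i,C,D,E,F,G,H,I], logical=[B,i,C,D,E,F,G,H,I]
After op 3 (swap(0, 2)): offset=0, physical=[C,i,B,D,E,F,G,H,I], logical=[C,i,B,D,E,F,G,H,I]
After op 4 (replace(6, 'd')): offset=0, physical=[C,i,B,D,E,F,d,H,I], logical=[C,i,B,D,E,F,d,H,I]
After op 5 (rotate(+1)): offset=1, physical=[C,i,B,D,E,F,d,H,I], logical=[i,B,D,E,F,d,H,I,C]
After op 6 (swap(2, 8)): offset=1, physical=[D,i,B,C,E,F,d,H,I], logical=[i,B,C,E,F,d,H,I,D]

Answer: C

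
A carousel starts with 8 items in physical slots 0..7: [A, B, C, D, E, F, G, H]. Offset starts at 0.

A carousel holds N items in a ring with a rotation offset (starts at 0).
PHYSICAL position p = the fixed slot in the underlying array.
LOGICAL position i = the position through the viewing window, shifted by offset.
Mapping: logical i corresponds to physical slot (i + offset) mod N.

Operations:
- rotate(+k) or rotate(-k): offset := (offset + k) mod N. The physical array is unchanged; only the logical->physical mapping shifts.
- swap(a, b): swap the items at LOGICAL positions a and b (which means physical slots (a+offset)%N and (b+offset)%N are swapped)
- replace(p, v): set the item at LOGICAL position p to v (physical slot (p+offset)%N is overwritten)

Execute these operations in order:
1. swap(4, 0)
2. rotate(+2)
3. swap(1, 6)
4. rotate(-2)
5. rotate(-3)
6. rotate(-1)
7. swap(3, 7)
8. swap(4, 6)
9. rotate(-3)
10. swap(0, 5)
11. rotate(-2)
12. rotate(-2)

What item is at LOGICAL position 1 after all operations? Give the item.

Answer: B

Derivation:
After op 1 (swap(4, 0)): offset=0, physical=[E,B,C,D,A,F,G,H], logical=[E,B,C,D,A,F,G,H]
After op 2 (rotate(+2)): offset=2, physical=[E,B,C,D,A,F,G,H], logical=[C,D,A,F,G,H,E,B]
After op 3 (swap(1, 6)): offset=2, physical=[D,B,C,E,A,F,G,H], logical=[C,E,A,F,G,H,D,B]
After op 4 (rotate(-2)): offset=0, physical=[D,B,C,E,A,F,G,H], logical=[D,B,C,E,A,F,G,H]
After op 5 (rotate(-3)): offset=5, physical=[D,B,C,E,A,F,G,H], logical=[F,G,H,D,B,C,E,A]
After op 6 (rotate(-1)): offset=4, physical=[D,B,C,E,A,F,G,H], logical=[A,F,G,H,D,B,C,E]
After op 7 (swap(3, 7)): offset=4, physical=[D,B,C,H,A,F,G,E], logical=[A,F,G,E,D,B,C,H]
After op 8 (swap(4, 6)): offset=4, physical=[C,B,D,H,A,F,G,E], logical=[A,F,G,E,C,B,D,H]
After op 9 (rotate(-3)): offset=1, physical=[C,B,D,H,A,F,G,E], logical=[B,D,H,A,F,G,E,C]
After op 10 (swap(0, 5)): offset=1, physical=[C,G,D,H,A,F,B,E], logical=[G,D,H,A,F,B,E,C]
After op 11 (rotate(-2)): offset=7, physical=[C,G,D,H,A,F,B,E], logical=[E,C,G,D,H,A,F,B]
After op 12 (rotate(-2)): offset=5, physical=[C,G,D,H,A,F,B,E], logical=[F,B,E,C,G,D,H,A]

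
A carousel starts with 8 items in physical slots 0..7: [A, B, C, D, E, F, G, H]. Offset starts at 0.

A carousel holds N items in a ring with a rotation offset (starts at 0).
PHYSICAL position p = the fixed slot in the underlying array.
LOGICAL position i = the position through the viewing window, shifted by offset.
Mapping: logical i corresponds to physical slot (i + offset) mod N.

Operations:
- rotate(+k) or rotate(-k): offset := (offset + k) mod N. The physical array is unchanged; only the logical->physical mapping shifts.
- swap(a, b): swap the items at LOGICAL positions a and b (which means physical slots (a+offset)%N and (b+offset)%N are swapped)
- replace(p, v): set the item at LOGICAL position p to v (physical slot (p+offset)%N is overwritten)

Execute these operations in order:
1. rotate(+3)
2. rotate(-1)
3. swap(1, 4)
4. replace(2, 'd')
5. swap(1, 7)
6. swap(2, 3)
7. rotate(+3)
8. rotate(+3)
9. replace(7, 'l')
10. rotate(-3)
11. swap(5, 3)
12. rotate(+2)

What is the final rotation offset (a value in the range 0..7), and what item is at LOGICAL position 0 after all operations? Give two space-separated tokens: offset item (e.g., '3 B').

Answer: 7 l

Derivation:
After op 1 (rotate(+3)): offset=3, physical=[A,B,C,D,E,F,G,H], logical=[D,E,F,G,H,A,B,C]
After op 2 (rotate(-1)): offset=2, physical=[A,B,C,D,E,F,G,H], logical=[C,D,E,F,G,H,A,B]
After op 3 (swap(1, 4)): offset=2, physical=[A,B,C,G,E,F,D,H], logical=[C,G,E,F,D,H,A,B]
After op 4 (replace(2, 'd')): offset=2, physical=[A,B,C,G,d,F,D,H], logical=[C,G,d,F,D,H,A,B]
After op 5 (swap(1, 7)): offset=2, physical=[A,G,C,B,d,F,D,H], logical=[C,B,d,F,D,H,A,G]
After op 6 (swap(2, 3)): offset=2, physical=[A,G,C,B,F,d,D,H], logical=[C,B,F,d,D,H,A,G]
After op 7 (rotate(+3)): offset=5, physical=[A,G,C,B,F,d,D,H], logical=[d,D,H,A,G,C,B,F]
After op 8 (rotate(+3)): offset=0, physical=[A,G,C,B,F,d,D,H], logical=[A,G,C,B,F,d,D,H]
After op 9 (replace(7, 'l')): offset=0, physical=[A,G,C,B,F,d,D,l], logical=[A,G,C,B,F,d,D,l]
After op 10 (rotate(-3)): offset=5, physical=[A,G,C,B,F,d,D,l], logical=[d,D,l,A,G,C,B,F]
After op 11 (swap(5, 3)): offset=5, physical=[C,G,A,B,F,d,D,l], logical=[d,D,l,C,G,A,B,F]
After op 12 (rotate(+2)): offset=7, physical=[C,G,A,B,F,d,D,l], logical=[l,C,G,A,B,F,d,D]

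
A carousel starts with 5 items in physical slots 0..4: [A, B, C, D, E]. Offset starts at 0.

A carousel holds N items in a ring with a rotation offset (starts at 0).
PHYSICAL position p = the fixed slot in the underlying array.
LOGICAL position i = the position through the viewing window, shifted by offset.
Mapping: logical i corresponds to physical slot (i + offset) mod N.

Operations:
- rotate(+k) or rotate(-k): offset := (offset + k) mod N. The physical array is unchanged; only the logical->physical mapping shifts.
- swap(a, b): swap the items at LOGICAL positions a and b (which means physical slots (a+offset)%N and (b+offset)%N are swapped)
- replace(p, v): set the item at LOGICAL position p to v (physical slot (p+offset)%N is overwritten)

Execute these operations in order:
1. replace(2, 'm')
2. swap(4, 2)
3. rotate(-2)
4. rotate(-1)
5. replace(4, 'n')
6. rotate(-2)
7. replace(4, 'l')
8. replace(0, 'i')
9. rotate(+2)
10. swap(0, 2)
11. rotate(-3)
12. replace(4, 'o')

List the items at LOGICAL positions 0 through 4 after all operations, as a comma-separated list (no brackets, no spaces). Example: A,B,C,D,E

Answer: E,i,n,l,o

Derivation:
After op 1 (replace(2, 'm')): offset=0, physical=[A,B,m,D,E], logical=[A,B,m,D,E]
After op 2 (swap(4, 2)): offset=0, physical=[A,B,E,D,m], logical=[A,B,E,D,m]
After op 3 (rotate(-2)): offset=3, physical=[A,B,E,D,m], logical=[D,m,A,B,E]
After op 4 (rotate(-1)): offset=2, physical=[A,B,E,D,m], logical=[E,D,m,A,B]
After op 5 (replace(4, 'n')): offset=2, physical=[A,n,E,D,m], logical=[E,D,m,A,n]
After op 6 (rotate(-2)): offset=0, physical=[A,n,E,D,m], logical=[A,n,E,D,m]
After op 7 (replace(4, 'l')): offset=0, physical=[A,n,E,D,l], logical=[A,n,E,D,l]
After op 8 (replace(0, 'i')): offset=0, physical=[i,n,E,D,l], logical=[i,n,E,D,l]
After op 9 (rotate(+2)): offset=2, physical=[i,n,E,D,l], logical=[E,D,l,i,n]
After op 10 (swap(0, 2)): offset=2, physical=[i,n,l,D,E], logical=[l,D,E,i,n]
After op 11 (rotate(-3)): offset=4, physical=[i,n,l,D,E], logical=[E,i,n,l,D]
After op 12 (replace(4, 'o')): offset=4, physical=[i,n,l,o,E], logical=[E,i,n,l,o]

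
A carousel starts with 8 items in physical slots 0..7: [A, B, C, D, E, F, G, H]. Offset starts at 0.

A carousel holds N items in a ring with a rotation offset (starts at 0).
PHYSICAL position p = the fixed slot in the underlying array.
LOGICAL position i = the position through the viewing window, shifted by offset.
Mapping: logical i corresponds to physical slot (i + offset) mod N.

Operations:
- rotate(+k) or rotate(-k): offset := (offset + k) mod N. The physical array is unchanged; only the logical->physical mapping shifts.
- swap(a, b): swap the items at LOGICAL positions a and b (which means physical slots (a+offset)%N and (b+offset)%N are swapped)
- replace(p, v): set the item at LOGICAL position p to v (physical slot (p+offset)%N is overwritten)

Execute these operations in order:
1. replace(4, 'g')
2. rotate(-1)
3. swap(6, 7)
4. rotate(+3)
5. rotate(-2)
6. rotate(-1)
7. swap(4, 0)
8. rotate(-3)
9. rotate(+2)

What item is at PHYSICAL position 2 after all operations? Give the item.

After op 1 (replace(4, 'g')): offset=0, physical=[A,B,C,D,g,F,G,H], logical=[A,B,C,D,g,F,G,H]
After op 2 (rotate(-1)): offset=7, physical=[A,B,C,D,g,F,G,H], logical=[H,A,B,C,D,g,F,G]
After op 3 (swap(6, 7)): offset=7, physical=[A,B,C,D,g,G,F,H], logical=[H,A,B,C,D,g,G,F]
After op 4 (rotate(+3)): offset=2, physical=[A,B,C,D,g,G,F,H], logical=[C,D,g,G,F,H,A,B]
After op 5 (rotate(-2)): offset=0, physical=[A,B,C,D,g,G,F,H], logical=[A,B,C,D,g,G,F,H]
After op 6 (rotate(-1)): offset=7, physical=[A,B,C,D,g,G,F,H], logical=[H,A,B,C,D,g,G,F]
After op 7 (swap(4, 0)): offset=7, physical=[A,B,C,H,g,G,F,D], logical=[D,A,B,C,H,g,G,F]
After op 8 (rotate(-3)): offset=4, physical=[A,B,C,H,g,G,F,D], logical=[g,G,F,D,A,B,C,H]
After op 9 (rotate(+2)): offset=6, physical=[A,B,C,H,g,G,F,D], logical=[F,D,A,B,C,H,g,G]

Answer: C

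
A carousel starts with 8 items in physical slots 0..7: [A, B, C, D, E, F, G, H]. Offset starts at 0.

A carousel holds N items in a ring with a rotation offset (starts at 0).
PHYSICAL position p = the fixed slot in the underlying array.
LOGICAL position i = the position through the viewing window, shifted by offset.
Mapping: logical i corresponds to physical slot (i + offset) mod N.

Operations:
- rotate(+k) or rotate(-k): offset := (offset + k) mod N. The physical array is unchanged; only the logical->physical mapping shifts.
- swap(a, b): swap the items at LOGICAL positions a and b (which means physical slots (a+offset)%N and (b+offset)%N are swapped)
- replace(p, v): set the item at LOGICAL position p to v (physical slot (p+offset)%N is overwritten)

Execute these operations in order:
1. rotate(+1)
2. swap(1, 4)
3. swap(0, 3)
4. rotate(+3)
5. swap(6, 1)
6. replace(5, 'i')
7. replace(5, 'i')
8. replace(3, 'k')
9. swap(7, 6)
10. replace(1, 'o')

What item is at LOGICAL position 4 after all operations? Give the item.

After op 1 (rotate(+1)): offset=1, physical=[A,B,C,D,E,F,G,H], logical=[B,C,D,E,F,G,H,A]
After op 2 (swap(1, 4)): offset=1, physical=[A,B,F,D,E,C,G,H], logical=[B,F,D,E,C,G,H,A]
After op 3 (swap(0, 3)): offset=1, physical=[A,E,F,D,B,C,G,H], logical=[E,F,D,B,C,G,H,A]
After op 4 (rotate(+3)): offset=4, physical=[A,E,F,D,B,C,G,H], logical=[B,C,G,H,A,E,F,D]
After op 5 (swap(6, 1)): offset=4, physical=[A,E,C,D,B,F,G,H], logical=[B,F,G,H,A,E,C,D]
After op 6 (replace(5, 'i')): offset=4, physical=[A,i,C,D,B,F,G,H], logical=[B,F,G,H,A,i,C,D]
After op 7 (replace(5, 'i')): offset=4, physical=[A,i,C,D,B,F,G,H], logical=[B,F,G,H,A,i,C,D]
After op 8 (replace(3, 'k')): offset=4, physical=[A,i,C,D,B,F,G,k], logical=[B,F,G,k,A,i,C,D]
After op 9 (swap(7, 6)): offset=4, physical=[A,i,D,C,B,F,G,k], logical=[B,F,G,k,A,i,D,C]
After op 10 (replace(1, 'o')): offset=4, physical=[A,i,D,C,B,o,G,k], logical=[B,o,G,k,A,i,D,C]

Answer: A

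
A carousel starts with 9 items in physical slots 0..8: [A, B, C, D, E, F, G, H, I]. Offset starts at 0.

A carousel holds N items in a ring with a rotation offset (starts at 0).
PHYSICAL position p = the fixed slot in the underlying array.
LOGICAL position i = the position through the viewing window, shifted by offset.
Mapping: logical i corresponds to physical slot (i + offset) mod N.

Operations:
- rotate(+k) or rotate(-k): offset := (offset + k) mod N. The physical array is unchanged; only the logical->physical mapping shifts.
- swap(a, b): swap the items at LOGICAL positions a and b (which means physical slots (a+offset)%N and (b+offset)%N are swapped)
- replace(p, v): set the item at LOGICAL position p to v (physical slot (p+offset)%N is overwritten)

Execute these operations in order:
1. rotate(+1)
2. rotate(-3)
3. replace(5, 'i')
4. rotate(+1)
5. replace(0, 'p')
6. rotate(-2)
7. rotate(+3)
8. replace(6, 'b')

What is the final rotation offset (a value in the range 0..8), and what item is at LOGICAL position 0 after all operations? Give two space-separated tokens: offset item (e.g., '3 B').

After op 1 (rotate(+1)): offset=1, physical=[A,B,C,D,E,F,G,H,I], logical=[B,C,D,E,F,G,H,I,A]
After op 2 (rotate(-3)): offset=7, physical=[A,B,C,D,E,F,G,H,I], logical=[H,I,A,B,C,D,E,F,G]
After op 3 (replace(5, 'i')): offset=7, physical=[A,B,C,i,E,F,G,H,I], logical=[H,I,A,B,C,i,E,F,G]
After op 4 (rotate(+1)): offset=8, physical=[A,B,C,i,E,F,G,H,I], logical=[I,A,B,C,i,E,F,G,H]
After op 5 (replace(0, 'p')): offset=8, physical=[A,B,C,i,E,F,G,H,p], logical=[p,A,B,C,i,E,F,G,H]
After op 6 (rotate(-2)): offset=6, physical=[A,B,C,i,E,F,G,H,p], logical=[G,H,p,A,B,C,i,E,F]
After op 7 (rotate(+3)): offset=0, physical=[A,B,C,i,E,F,G,H,p], logical=[A,B,C,i,E,F,G,H,p]
After op 8 (replace(6, 'b')): offset=0, physical=[A,B,C,i,E,F,b,H,p], logical=[A,B,C,i,E,F,b,H,p]

Answer: 0 A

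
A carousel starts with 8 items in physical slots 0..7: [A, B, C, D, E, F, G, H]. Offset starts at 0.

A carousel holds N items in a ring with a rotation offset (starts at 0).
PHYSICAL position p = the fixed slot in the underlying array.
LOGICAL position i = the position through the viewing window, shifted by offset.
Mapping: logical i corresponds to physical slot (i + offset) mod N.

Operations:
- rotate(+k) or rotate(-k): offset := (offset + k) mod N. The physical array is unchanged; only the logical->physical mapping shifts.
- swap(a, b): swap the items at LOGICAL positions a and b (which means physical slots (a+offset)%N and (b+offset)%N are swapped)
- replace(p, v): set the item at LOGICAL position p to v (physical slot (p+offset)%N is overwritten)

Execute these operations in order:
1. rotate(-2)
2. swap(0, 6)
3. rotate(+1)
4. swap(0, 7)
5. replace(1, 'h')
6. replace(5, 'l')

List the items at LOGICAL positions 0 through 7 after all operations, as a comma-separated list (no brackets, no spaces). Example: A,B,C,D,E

After op 1 (rotate(-2)): offset=6, physical=[A,B,C,D,E,F,G,H], logical=[G,H,A,B,C,D,E,F]
After op 2 (swap(0, 6)): offset=6, physical=[A,B,C,D,G,F,E,H], logical=[E,H,A,B,C,D,G,F]
After op 3 (rotate(+1)): offset=7, physical=[A,B,C,D,G,F,E,H], logical=[H,A,B,C,D,G,F,E]
After op 4 (swap(0, 7)): offset=7, physical=[A,B,C,D,G,F,H,E], logical=[E,A,B,C,D,G,F,H]
After op 5 (replace(1, 'h')): offset=7, physical=[h,B,C,D,G,F,H,E], logical=[E,h,B,C,D,G,F,H]
After op 6 (replace(5, 'l')): offset=7, physical=[h,B,C,D,l,F,H,E], logical=[E,h,B,C,D,l,F,H]

Answer: E,h,B,C,D,l,F,H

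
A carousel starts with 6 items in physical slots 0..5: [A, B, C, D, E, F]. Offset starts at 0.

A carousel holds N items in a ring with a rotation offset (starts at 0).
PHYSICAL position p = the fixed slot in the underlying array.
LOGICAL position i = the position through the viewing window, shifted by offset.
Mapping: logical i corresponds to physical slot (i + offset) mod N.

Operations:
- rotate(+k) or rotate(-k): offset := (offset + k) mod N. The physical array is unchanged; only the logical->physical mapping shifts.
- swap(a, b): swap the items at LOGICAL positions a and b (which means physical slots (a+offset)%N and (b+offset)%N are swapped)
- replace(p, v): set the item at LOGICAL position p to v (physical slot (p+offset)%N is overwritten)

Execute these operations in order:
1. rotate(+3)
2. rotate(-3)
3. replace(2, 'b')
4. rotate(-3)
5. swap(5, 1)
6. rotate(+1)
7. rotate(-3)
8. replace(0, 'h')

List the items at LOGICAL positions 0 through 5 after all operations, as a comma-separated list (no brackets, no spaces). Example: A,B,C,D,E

Answer: h,E,D,b,F,A

Derivation:
After op 1 (rotate(+3)): offset=3, physical=[A,B,C,D,E,F], logical=[D,E,F,A,B,C]
After op 2 (rotate(-3)): offset=0, physical=[A,B,C,D,E,F], logical=[A,B,C,D,E,F]
After op 3 (replace(2, 'b')): offset=0, physical=[A,B,b,D,E,F], logical=[A,B,b,D,E,F]
After op 4 (rotate(-3)): offset=3, physical=[A,B,b,D,E,F], logical=[D,E,F,A,B,b]
After op 5 (swap(5, 1)): offset=3, physical=[A,B,E,D,b,F], logical=[D,b,F,A,B,E]
After op 6 (rotate(+1)): offset=4, physical=[A,B,E,D,b,F], logical=[b,F,A,B,E,D]
After op 7 (rotate(-3)): offset=1, physical=[A,B,E,D,b,F], logical=[B,E,D,b,F,A]
After op 8 (replace(0, 'h')): offset=1, physical=[A,h,E,D,b,F], logical=[h,E,D,b,F,A]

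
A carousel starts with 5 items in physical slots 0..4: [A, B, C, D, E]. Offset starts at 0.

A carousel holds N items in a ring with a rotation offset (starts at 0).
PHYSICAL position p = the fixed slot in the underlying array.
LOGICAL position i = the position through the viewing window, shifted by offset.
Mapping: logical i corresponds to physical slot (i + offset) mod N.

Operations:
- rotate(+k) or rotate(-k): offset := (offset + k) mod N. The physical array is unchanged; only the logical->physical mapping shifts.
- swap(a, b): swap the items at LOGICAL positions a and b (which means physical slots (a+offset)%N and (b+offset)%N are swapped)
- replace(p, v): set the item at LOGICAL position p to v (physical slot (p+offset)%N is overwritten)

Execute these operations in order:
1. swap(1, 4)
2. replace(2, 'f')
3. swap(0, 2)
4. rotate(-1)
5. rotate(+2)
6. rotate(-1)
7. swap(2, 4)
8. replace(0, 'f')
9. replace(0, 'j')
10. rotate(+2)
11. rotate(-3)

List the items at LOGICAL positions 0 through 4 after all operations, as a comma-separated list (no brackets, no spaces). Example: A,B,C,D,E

After op 1 (swap(1, 4)): offset=0, physical=[A,E,C,D,B], logical=[A,E,C,D,B]
After op 2 (replace(2, 'f')): offset=0, physical=[A,E,f,D,B], logical=[A,E,f,D,B]
After op 3 (swap(0, 2)): offset=0, physical=[f,E,A,D,B], logical=[f,E,A,D,B]
After op 4 (rotate(-1)): offset=4, physical=[f,E,A,D,B], logical=[B,f,E,A,D]
After op 5 (rotate(+2)): offset=1, physical=[f,E,A,D,B], logical=[E,A,D,B,f]
After op 6 (rotate(-1)): offset=0, physical=[f,E,A,D,B], logical=[f,E,A,D,B]
After op 7 (swap(2, 4)): offset=0, physical=[f,E,B,D,A], logical=[f,E,B,D,A]
After op 8 (replace(0, 'f')): offset=0, physical=[f,E,B,D,A], logical=[f,E,B,D,A]
After op 9 (replace(0, 'j')): offset=0, physical=[j,E,B,D,A], logical=[j,E,B,D,A]
After op 10 (rotate(+2)): offset=2, physical=[j,E,B,D,A], logical=[B,D,A,j,E]
After op 11 (rotate(-3)): offset=4, physical=[j,E,B,D,A], logical=[A,j,E,B,D]

Answer: A,j,E,B,D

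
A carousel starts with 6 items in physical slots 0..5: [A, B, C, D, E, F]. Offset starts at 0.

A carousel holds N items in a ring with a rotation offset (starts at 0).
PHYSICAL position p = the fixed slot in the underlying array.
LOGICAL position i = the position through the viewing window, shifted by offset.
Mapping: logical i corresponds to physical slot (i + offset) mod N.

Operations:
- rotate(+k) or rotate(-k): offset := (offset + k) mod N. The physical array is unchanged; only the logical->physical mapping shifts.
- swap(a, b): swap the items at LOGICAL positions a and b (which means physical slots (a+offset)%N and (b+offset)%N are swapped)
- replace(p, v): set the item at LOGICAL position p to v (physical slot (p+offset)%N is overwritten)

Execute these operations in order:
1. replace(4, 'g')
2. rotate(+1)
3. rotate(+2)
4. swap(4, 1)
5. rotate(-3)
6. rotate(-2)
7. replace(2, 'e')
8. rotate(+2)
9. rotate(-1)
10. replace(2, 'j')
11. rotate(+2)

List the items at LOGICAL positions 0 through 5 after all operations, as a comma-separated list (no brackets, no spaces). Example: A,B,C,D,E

After op 1 (replace(4, 'g')): offset=0, physical=[A,B,C,D,g,F], logical=[A,B,C,D,g,F]
After op 2 (rotate(+1)): offset=1, physical=[A,B,C,D,g,F], logical=[B,C,D,g,F,A]
After op 3 (rotate(+2)): offset=3, physical=[A,B,C,D,g,F], logical=[D,g,F,A,B,C]
After op 4 (swap(4, 1)): offset=3, physical=[A,g,C,D,B,F], logical=[D,B,F,A,g,C]
After op 5 (rotate(-3)): offset=0, physical=[A,g,C,D,B,F], logical=[A,g,C,D,B,F]
After op 6 (rotate(-2)): offset=4, physical=[A,g,C,D,B,F], logical=[B,F,A,g,C,D]
After op 7 (replace(2, 'e')): offset=4, physical=[e,g,C,D,B,F], logical=[B,F,e,g,C,D]
After op 8 (rotate(+2)): offset=0, physical=[e,g,C,D,B,F], logical=[e,g,C,D,B,F]
After op 9 (rotate(-1)): offset=5, physical=[e,g,C,D,B,F], logical=[F,e,g,C,D,B]
After op 10 (replace(2, 'j')): offset=5, physical=[e,j,C,D,B,F], logical=[F,e,j,C,D,B]
After op 11 (rotate(+2)): offset=1, physical=[e,j,C,D,B,F], logical=[j,C,D,B,F,e]

Answer: j,C,D,B,F,e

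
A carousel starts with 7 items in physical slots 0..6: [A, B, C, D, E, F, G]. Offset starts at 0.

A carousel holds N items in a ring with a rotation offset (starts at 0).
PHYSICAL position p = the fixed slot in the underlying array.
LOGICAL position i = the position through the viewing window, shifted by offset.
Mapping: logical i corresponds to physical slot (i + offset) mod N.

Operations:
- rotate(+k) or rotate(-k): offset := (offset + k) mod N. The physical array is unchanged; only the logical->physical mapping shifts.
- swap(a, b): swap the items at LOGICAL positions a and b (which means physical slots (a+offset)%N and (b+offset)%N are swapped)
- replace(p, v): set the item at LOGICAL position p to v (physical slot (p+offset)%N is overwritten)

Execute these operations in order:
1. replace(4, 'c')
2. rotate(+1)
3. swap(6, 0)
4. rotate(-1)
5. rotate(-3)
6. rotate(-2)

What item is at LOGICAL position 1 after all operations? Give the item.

After op 1 (replace(4, 'c')): offset=0, physical=[A,B,C,D,c,F,G], logical=[A,B,C,D,c,F,G]
After op 2 (rotate(+1)): offset=1, physical=[A,B,C,D,c,F,G], logical=[B,C,D,c,F,G,A]
After op 3 (swap(6, 0)): offset=1, physical=[B,A,C,D,c,F,G], logical=[A,C,D,c,F,G,B]
After op 4 (rotate(-1)): offset=0, physical=[B,A,C,D,c,F,G], logical=[B,A,C,D,c,F,G]
After op 5 (rotate(-3)): offset=4, physical=[B,A,C,D,c,F,G], logical=[c,F,G,B,A,C,D]
After op 6 (rotate(-2)): offset=2, physical=[B,A,C,D,c,F,G], logical=[C,D,c,F,G,B,A]

Answer: D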